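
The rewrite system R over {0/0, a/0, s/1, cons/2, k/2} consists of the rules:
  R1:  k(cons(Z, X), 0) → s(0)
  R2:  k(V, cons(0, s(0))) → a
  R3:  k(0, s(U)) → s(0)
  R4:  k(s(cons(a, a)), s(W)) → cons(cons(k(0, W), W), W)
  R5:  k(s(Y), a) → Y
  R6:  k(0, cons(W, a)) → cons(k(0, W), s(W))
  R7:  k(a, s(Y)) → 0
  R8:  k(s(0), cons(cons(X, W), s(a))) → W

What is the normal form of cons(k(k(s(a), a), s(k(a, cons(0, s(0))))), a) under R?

cons(0, a)

1. cons(k(k(s(a), a), s(k(a, cons(0, s(0))))), a)  →  cons(k(a, s(k(a, cons(0, s(0))))), a)   [R5 at 1.1]
2. cons(k(a, s(k(a, cons(0, s(0))))), a)  →  cons(0, a)   [R7 at 1]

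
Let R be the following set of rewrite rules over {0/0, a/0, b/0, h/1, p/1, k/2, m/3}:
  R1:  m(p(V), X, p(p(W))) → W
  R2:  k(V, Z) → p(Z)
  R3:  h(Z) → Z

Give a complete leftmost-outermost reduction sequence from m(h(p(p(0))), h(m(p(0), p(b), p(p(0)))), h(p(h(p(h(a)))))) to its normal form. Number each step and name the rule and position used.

a

1. m(h(p(p(0))), h(m(p(0), p(b), p(p(0)))), h(p(h(p(h(a))))))  →  m(p(p(0)), h(m(p(0), p(b), p(p(0)))), h(p(h(p(h(a))))))   [R3 at 1]
2. m(p(p(0)), h(m(p(0), p(b), p(p(0)))), h(p(h(p(h(a))))))  →  m(p(p(0)), m(p(0), p(b), p(p(0))), h(p(h(p(h(a))))))   [R3 at 2]
3. m(p(p(0)), m(p(0), p(b), p(p(0))), h(p(h(p(h(a))))))  →  m(p(p(0)), 0, h(p(h(p(h(a))))))   [R1 at 2]
4. m(p(p(0)), 0, h(p(h(p(h(a))))))  →  m(p(p(0)), 0, p(h(p(h(a)))))   [R3 at 3]
5. m(p(p(0)), 0, p(h(p(h(a)))))  →  m(p(p(0)), 0, p(p(h(a))))   [R3 at 3.1]
6. m(p(p(0)), 0, p(p(h(a))))  →  h(a)   [R1 at ε]
7. h(a)  →  a   [R3 at ε]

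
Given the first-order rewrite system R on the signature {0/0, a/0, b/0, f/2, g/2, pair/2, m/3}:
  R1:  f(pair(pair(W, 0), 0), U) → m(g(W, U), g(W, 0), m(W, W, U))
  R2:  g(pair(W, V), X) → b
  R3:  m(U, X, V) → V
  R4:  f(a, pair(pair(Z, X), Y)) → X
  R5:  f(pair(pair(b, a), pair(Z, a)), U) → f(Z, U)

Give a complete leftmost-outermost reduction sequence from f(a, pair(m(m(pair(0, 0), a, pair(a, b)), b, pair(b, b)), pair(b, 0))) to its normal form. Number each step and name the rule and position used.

1. f(a, pair(m(m(pair(0, 0), a, pair(a, b)), b, pair(b, b)), pair(b, 0)))  →  f(a, pair(pair(b, b), pair(b, 0)))   [R3 at 2.1]
2. f(a, pair(pair(b, b), pair(b, 0)))  →  b   [R4 at ε]

b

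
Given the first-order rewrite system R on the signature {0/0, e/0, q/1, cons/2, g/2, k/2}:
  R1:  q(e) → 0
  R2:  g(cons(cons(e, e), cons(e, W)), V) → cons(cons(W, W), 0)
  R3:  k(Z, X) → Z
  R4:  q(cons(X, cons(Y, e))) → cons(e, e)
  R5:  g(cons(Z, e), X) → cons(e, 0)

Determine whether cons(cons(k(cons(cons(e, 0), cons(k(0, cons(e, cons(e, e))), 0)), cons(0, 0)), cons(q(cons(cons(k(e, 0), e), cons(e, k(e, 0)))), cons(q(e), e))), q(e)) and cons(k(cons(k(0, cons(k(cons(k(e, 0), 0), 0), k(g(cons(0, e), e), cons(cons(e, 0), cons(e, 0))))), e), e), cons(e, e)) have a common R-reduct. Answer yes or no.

no — NF(t₁) = cons(cons(cons(cons(e, 0), cons(0, 0)), cons(cons(e, e), cons(0, e))), 0), NF(t₂) = cons(cons(0, e), cons(e, e))

Reduce t₁ = cons(cons(k(cons(cons(e, 0), cons(k(0, cons(e, cons(e, e))), 0)), cons(0, 0)), cons(q(cons(cons(k(e, 0), e), cons(e, k(e, 0)))), cons(q(e), e))), q(e)):
1. cons(cons(k(cons(cons(e, 0), cons(k(0, cons(e, cons(e, e))), 0)), cons(0, 0)), cons(q(cons(cons(k(e, 0), e), cons(e, k(e, 0)))), cons(q(e), e))), q(e))  →  cons(cons(cons(cons(e, 0), cons(k(0, cons(e, cons(e, e))), 0)), cons(q(cons(cons(k(e, 0), e), cons(e, k(e, 0)))), cons(q(e), e))), q(e))   [R3 at 1.1]
2. cons(cons(cons(cons(e, 0), cons(k(0, cons(e, cons(e, e))), 0)), cons(q(cons(cons(k(e, 0), e), cons(e, k(e, 0)))), cons(q(e), e))), q(e))  →  cons(cons(cons(cons(e, 0), cons(0, 0)), cons(q(cons(cons(k(e, 0), e), cons(e, k(e, 0)))), cons(q(e), e))), q(e))   [R3 at 1.1.2.1]
3. cons(cons(cons(cons(e, 0), cons(0, 0)), cons(q(cons(cons(k(e, 0), e), cons(e, k(e, 0)))), cons(q(e), e))), q(e))  →  cons(cons(cons(cons(e, 0), cons(0, 0)), cons(q(cons(cons(e, e), cons(e, k(e, 0)))), cons(q(e), e))), q(e))   [R3 at 1.2.1.1.1.1]
4. cons(cons(cons(cons(e, 0), cons(0, 0)), cons(q(cons(cons(e, e), cons(e, k(e, 0)))), cons(q(e), e))), q(e))  →  cons(cons(cons(cons(e, 0), cons(0, 0)), cons(q(cons(cons(e, e), cons(e, e))), cons(q(e), e))), q(e))   [R3 at 1.2.1.1.2.2]
5. cons(cons(cons(cons(e, 0), cons(0, 0)), cons(q(cons(cons(e, e), cons(e, e))), cons(q(e), e))), q(e))  →  cons(cons(cons(cons(e, 0), cons(0, 0)), cons(cons(e, e), cons(q(e), e))), q(e))   [R4 at 1.2.1]
6. cons(cons(cons(cons(e, 0), cons(0, 0)), cons(cons(e, e), cons(q(e), e))), q(e))  →  cons(cons(cons(cons(e, 0), cons(0, 0)), cons(cons(e, e), cons(0, e))), q(e))   [R1 at 1.2.2.1]
7. cons(cons(cons(cons(e, 0), cons(0, 0)), cons(cons(e, e), cons(0, e))), q(e))  →  cons(cons(cons(cons(e, 0), cons(0, 0)), cons(cons(e, e), cons(0, e))), 0)   [R1 at 2]

Reduce t₂ = cons(k(cons(k(0, cons(k(cons(k(e, 0), 0), 0), k(g(cons(0, e), e), cons(cons(e, 0), cons(e, 0))))), e), e), cons(e, e)):
1. cons(k(cons(k(0, cons(k(cons(k(e, 0), 0), 0), k(g(cons(0, e), e), cons(cons(e, 0), cons(e, 0))))), e), e), cons(e, e))  →  cons(cons(k(0, cons(k(cons(k(e, 0), 0), 0), k(g(cons(0, e), e), cons(cons(e, 0), cons(e, 0))))), e), cons(e, e))   [R3 at 1]
2. cons(cons(k(0, cons(k(cons(k(e, 0), 0), 0), k(g(cons(0, e), e), cons(cons(e, 0), cons(e, 0))))), e), cons(e, e))  →  cons(cons(0, e), cons(e, e))   [R3 at 1.1]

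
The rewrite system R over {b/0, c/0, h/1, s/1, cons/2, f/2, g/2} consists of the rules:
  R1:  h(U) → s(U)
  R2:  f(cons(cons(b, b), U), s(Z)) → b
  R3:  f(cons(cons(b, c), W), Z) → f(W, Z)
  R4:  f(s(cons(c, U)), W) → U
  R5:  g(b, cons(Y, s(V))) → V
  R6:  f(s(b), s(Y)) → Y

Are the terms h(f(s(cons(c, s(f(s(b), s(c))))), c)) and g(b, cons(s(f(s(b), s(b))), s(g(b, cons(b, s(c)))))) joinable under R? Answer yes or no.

no — NF(t₁) = s(s(c)), NF(t₂) = c

Reduce t₁ = h(f(s(cons(c, s(f(s(b), s(c))))), c)):
1. h(f(s(cons(c, s(f(s(b), s(c))))), c))  →  s(f(s(cons(c, s(f(s(b), s(c))))), c))   [R1 at ε]
2. s(f(s(cons(c, s(f(s(b), s(c))))), c))  →  s(s(f(s(b), s(c))))   [R4 at 1]
3. s(s(f(s(b), s(c))))  →  s(s(c))   [R6 at 1.1]

Reduce t₂ = g(b, cons(s(f(s(b), s(b))), s(g(b, cons(b, s(c)))))):
1. g(b, cons(s(f(s(b), s(b))), s(g(b, cons(b, s(c))))))  →  g(b, cons(b, s(c)))   [R5 at ε]
2. g(b, cons(b, s(c)))  →  c   [R5 at ε]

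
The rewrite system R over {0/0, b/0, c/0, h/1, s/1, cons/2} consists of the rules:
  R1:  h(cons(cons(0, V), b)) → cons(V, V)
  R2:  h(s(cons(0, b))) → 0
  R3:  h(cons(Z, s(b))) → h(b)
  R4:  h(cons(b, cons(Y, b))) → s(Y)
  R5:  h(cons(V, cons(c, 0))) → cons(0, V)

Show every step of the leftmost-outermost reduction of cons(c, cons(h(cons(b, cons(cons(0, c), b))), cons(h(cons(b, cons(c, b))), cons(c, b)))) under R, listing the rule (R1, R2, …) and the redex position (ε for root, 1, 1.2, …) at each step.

cons(c, cons(s(cons(0, c)), cons(s(c), cons(c, b))))

1. cons(c, cons(h(cons(b, cons(cons(0, c), b))), cons(h(cons(b, cons(c, b))), cons(c, b))))  →  cons(c, cons(s(cons(0, c)), cons(h(cons(b, cons(c, b))), cons(c, b))))   [R4 at 2.1]
2. cons(c, cons(s(cons(0, c)), cons(h(cons(b, cons(c, b))), cons(c, b))))  →  cons(c, cons(s(cons(0, c)), cons(s(c), cons(c, b))))   [R4 at 2.2.1]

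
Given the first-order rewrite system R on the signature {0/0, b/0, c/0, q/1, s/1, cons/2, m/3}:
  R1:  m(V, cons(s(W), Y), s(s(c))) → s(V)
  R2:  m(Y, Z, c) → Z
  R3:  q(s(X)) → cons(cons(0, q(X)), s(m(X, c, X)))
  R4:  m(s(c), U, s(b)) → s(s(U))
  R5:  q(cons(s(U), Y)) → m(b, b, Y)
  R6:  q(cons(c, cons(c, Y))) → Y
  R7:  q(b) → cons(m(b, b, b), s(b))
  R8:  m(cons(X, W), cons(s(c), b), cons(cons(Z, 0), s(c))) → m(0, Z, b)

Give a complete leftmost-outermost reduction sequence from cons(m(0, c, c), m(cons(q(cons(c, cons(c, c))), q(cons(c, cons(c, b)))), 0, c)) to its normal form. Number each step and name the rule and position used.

1. cons(m(0, c, c), m(cons(q(cons(c, cons(c, c))), q(cons(c, cons(c, b)))), 0, c))  →  cons(c, m(cons(q(cons(c, cons(c, c))), q(cons(c, cons(c, b)))), 0, c))   [R2 at 1]
2. cons(c, m(cons(q(cons(c, cons(c, c))), q(cons(c, cons(c, b)))), 0, c))  →  cons(c, 0)   [R2 at 2]

cons(c, 0)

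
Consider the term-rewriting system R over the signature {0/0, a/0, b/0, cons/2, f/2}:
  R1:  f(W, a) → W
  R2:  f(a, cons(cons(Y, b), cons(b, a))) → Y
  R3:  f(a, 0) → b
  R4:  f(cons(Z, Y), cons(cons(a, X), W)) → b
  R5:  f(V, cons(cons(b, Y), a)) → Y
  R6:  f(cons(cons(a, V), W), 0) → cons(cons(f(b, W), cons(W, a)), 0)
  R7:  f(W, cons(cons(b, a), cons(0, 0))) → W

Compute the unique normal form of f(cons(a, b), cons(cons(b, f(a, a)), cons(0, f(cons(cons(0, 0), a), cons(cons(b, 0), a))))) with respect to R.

cons(a, b)

1. f(cons(a, b), cons(cons(b, f(a, a)), cons(0, f(cons(cons(0, 0), a), cons(cons(b, 0), a)))))  →  f(cons(a, b), cons(cons(b, a), cons(0, f(cons(cons(0, 0), a), cons(cons(b, 0), a)))))   [R1 at 2.1.2]
2. f(cons(a, b), cons(cons(b, a), cons(0, f(cons(cons(0, 0), a), cons(cons(b, 0), a)))))  →  f(cons(a, b), cons(cons(b, a), cons(0, 0)))   [R5 at 2.2.2]
3. f(cons(a, b), cons(cons(b, a), cons(0, 0)))  →  cons(a, b)   [R7 at ε]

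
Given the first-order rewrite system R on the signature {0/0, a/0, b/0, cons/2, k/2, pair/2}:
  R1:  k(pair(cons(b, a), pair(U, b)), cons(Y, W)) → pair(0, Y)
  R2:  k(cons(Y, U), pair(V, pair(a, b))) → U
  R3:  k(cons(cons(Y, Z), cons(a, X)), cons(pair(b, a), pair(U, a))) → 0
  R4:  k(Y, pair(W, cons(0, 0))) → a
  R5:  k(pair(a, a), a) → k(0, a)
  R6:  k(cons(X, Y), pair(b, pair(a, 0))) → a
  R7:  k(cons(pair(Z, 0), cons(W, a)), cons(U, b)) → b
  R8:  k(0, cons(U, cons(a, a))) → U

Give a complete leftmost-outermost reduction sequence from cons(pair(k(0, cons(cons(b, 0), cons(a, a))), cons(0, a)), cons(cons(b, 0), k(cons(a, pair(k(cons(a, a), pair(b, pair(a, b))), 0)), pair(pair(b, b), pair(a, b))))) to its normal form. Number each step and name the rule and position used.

1. cons(pair(k(0, cons(cons(b, 0), cons(a, a))), cons(0, a)), cons(cons(b, 0), k(cons(a, pair(k(cons(a, a), pair(b, pair(a, b))), 0)), pair(pair(b, b), pair(a, b)))))  →  cons(pair(cons(b, 0), cons(0, a)), cons(cons(b, 0), k(cons(a, pair(k(cons(a, a), pair(b, pair(a, b))), 0)), pair(pair(b, b), pair(a, b)))))   [R8 at 1.1]
2. cons(pair(cons(b, 0), cons(0, a)), cons(cons(b, 0), k(cons(a, pair(k(cons(a, a), pair(b, pair(a, b))), 0)), pair(pair(b, b), pair(a, b)))))  →  cons(pair(cons(b, 0), cons(0, a)), cons(cons(b, 0), pair(k(cons(a, a), pair(b, pair(a, b))), 0)))   [R2 at 2.2]
3. cons(pair(cons(b, 0), cons(0, a)), cons(cons(b, 0), pair(k(cons(a, a), pair(b, pair(a, b))), 0)))  →  cons(pair(cons(b, 0), cons(0, a)), cons(cons(b, 0), pair(a, 0)))   [R2 at 2.2.1]

cons(pair(cons(b, 0), cons(0, a)), cons(cons(b, 0), pair(a, 0)))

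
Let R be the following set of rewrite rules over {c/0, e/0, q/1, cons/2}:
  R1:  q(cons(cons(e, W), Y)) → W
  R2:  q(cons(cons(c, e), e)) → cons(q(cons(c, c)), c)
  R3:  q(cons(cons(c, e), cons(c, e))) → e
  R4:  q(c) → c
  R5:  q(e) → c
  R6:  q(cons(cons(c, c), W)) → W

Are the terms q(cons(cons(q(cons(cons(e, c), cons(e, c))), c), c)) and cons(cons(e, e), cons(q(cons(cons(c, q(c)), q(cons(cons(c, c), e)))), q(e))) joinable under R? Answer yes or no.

Reduce t₁ = q(cons(cons(q(cons(cons(e, c), cons(e, c))), c), c)):
1. q(cons(cons(q(cons(cons(e, c), cons(e, c))), c), c))  →  q(cons(cons(c, c), c))   [R1 at 1.1.1]
2. q(cons(cons(c, c), c))  →  c   [R6 at ε]

Reduce t₂ = cons(cons(e, e), cons(q(cons(cons(c, q(c)), q(cons(cons(c, c), e)))), q(e))):
1. cons(cons(e, e), cons(q(cons(cons(c, q(c)), q(cons(cons(c, c), e)))), q(e)))  →  cons(cons(e, e), cons(q(cons(cons(c, c), q(cons(cons(c, c), e)))), q(e)))   [R4 at 2.1.1.1.2]
2. cons(cons(e, e), cons(q(cons(cons(c, c), q(cons(cons(c, c), e)))), q(e)))  →  cons(cons(e, e), cons(q(cons(cons(c, c), e)), q(e)))   [R6 at 2.1]
3. cons(cons(e, e), cons(q(cons(cons(c, c), e)), q(e)))  →  cons(cons(e, e), cons(e, q(e)))   [R6 at 2.1]
4. cons(cons(e, e), cons(e, q(e)))  →  cons(cons(e, e), cons(e, c))   [R5 at 2.2]

no — NF(t₁) = c, NF(t₂) = cons(cons(e, e), cons(e, c))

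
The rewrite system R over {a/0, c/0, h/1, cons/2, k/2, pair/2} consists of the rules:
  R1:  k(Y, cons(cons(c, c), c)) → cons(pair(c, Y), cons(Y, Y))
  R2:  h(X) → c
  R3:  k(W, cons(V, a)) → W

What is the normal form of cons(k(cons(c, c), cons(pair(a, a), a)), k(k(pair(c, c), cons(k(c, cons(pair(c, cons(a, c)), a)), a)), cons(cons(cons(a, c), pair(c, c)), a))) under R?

1. cons(k(cons(c, c), cons(pair(a, a), a)), k(k(pair(c, c), cons(k(c, cons(pair(c, cons(a, c)), a)), a)), cons(cons(cons(a, c), pair(c, c)), a)))  →  cons(cons(c, c), k(k(pair(c, c), cons(k(c, cons(pair(c, cons(a, c)), a)), a)), cons(cons(cons(a, c), pair(c, c)), a)))   [R3 at 1]
2. cons(cons(c, c), k(k(pair(c, c), cons(k(c, cons(pair(c, cons(a, c)), a)), a)), cons(cons(cons(a, c), pair(c, c)), a)))  →  cons(cons(c, c), k(pair(c, c), cons(k(c, cons(pair(c, cons(a, c)), a)), a)))   [R3 at 2]
3. cons(cons(c, c), k(pair(c, c), cons(k(c, cons(pair(c, cons(a, c)), a)), a)))  →  cons(cons(c, c), pair(c, c))   [R3 at 2]

cons(cons(c, c), pair(c, c))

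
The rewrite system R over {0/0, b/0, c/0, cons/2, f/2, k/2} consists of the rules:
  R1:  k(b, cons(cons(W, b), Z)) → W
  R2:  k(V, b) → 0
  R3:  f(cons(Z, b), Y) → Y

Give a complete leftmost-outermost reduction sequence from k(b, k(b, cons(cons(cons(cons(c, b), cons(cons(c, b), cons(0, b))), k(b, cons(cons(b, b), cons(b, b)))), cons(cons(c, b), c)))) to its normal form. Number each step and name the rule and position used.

c

1. k(b, k(b, cons(cons(cons(cons(c, b), cons(cons(c, b), cons(0, b))), k(b, cons(cons(b, b), cons(b, b)))), cons(cons(c, b), c))))  →  k(b, k(b, cons(cons(cons(cons(c, b), cons(cons(c, b), cons(0, b))), b), cons(cons(c, b), c))))   [R1 at 2.2.1.2]
2. k(b, k(b, cons(cons(cons(cons(c, b), cons(cons(c, b), cons(0, b))), b), cons(cons(c, b), c))))  →  k(b, cons(cons(c, b), cons(cons(c, b), cons(0, b))))   [R1 at 2]
3. k(b, cons(cons(c, b), cons(cons(c, b), cons(0, b))))  →  c   [R1 at ε]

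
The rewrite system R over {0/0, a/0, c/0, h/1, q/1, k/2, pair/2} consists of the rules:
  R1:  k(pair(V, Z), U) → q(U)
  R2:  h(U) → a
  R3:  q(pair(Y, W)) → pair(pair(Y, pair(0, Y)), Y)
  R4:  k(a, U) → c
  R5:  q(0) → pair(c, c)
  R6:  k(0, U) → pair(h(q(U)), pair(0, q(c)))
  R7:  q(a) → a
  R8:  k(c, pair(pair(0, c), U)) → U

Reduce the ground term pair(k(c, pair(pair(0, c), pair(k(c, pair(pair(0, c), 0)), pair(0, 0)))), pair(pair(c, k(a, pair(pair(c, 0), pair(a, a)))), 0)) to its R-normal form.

1. pair(k(c, pair(pair(0, c), pair(k(c, pair(pair(0, c), 0)), pair(0, 0)))), pair(pair(c, k(a, pair(pair(c, 0), pair(a, a)))), 0))  →  pair(pair(k(c, pair(pair(0, c), 0)), pair(0, 0)), pair(pair(c, k(a, pair(pair(c, 0), pair(a, a)))), 0))   [R8 at 1]
2. pair(pair(k(c, pair(pair(0, c), 0)), pair(0, 0)), pair(pair(c, k(a, pair(pair(c, 0), pair(a, a)))), 0))  →  pair(pair(0, pair(0, 0)), pair(pair(c, k(a, pair(pair(c, 0), pair(a, a)))), 0))   [R8 at 1.1]
3. pair(pair(0, pair(0, 0)), pair(pair(c, k(a, pair(pair(c, 0), pair(a, a)))), 0))  →  pair(pair(0, pair(0, 0)), pair(pair(c, c), 0))   [R4 at 2.1.2]

pair(pair(0, pair(0, 0)), pair(pair(c, c), 0))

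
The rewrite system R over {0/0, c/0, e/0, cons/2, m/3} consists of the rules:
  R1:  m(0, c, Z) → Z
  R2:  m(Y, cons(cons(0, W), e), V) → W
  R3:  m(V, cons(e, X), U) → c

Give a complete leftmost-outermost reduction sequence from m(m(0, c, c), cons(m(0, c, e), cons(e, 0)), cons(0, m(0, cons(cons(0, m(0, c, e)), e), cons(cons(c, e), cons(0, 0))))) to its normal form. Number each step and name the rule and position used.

c

1. m(m(0, c, c), cons(m(0, c, e), cons(e, 0)), cons(0, m(0, cons(cons(0, m(0, c, e)), e), cons(cons(c, e), cons(0, 0)))))  →  m(c, cons(m(0, c, e), cons(e, 0)), cons(0, m(0, cons(cons(0, m(0, c, e)), e), cons(cons(c, e), cons(0, 0)))))   [R1 at 1]
2. m(c, cons(m(0, c, e), cons(e, 0)), cons(0, m(0, cons(cons(0, m(0, c, e)), e), cons(cons(c, e), cons(0, 0)))))  →  m(c, cons(e, cons(e, 0)), cons(0, m(0, cons(cons(0, m(0, c, e)), e), cons(cons(c, e), cons(0, 0)))))   [R1 at 2.1]
3. m(c, cons(e, cons(e, 0)), cons(0, m(0, cons(cons(0, m(0, c, e)), e), cons(cons(c, e), cons(0, 0)))))  →  c   [R3 at ε]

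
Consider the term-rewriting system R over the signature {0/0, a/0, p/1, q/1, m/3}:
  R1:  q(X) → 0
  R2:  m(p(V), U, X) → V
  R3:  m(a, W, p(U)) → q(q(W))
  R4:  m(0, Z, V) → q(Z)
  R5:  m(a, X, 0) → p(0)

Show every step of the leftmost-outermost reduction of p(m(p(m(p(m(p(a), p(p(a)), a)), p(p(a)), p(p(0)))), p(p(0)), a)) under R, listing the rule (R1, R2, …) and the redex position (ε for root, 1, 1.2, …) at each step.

1. p(m(p(m(p(m(p(a), p(p(a)), a)), p(p(a)), p(p(0)))), p(p(0)), a))  →  p(m(p(m(p(a), p(p(a)), a)), p(p(a)), p(p(0))))   [R2 at 1]
2. p(m(p(m(p(a), p(p(a)), a)), p(p(a)), p(p(0))))  →  p(m(p(a), p(p(a)), a))   [R2 at 1]
3. p(m(p(a), p(p(a)), a))  →  p(a)   [R2 at 1]

p(a)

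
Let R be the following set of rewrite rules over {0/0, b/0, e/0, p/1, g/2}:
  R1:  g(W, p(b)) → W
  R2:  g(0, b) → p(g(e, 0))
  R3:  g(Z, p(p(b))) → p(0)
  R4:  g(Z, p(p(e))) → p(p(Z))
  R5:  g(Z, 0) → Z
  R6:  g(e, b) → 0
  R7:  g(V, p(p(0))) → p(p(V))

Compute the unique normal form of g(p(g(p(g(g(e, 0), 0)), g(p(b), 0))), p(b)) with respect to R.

p(p(e))

1. g(p(g(p(g(g(e, 0), 0)), g(p(b), 0))), p(b))  →  p(g(p(g(g(e, 0), 0)), g(p(b), 0)))   [R1 at ε]
2. p(g(p(g(g(e, 0), 0)), g(p(b), 0)))  →  p(g(p(g(e, 0)), g(p(b), 0)))   [R5 at 1.1.1]
3. p(g(p(g(e, 0)), g(p(b), 0)))  →  p(g(p(e), g(p(b), 0)))   [R5 at 1.1.1]
4. p(g(p(e), g(p(b), 0)))  →  p(g(p(e), p(b)))   [R5 at 1.2]
5. p(g(p(e), p(b)))  →  p(p(e))   [R1 at 1]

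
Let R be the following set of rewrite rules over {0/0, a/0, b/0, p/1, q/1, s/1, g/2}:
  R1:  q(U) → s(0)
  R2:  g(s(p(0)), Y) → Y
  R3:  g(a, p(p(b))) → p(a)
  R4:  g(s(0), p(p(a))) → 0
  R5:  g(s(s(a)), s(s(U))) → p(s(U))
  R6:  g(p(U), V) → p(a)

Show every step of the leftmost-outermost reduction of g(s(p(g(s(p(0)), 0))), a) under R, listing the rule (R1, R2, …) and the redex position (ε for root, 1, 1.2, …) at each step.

1. g(s(p(g(s(p(0)), 0))), a)  →  g(s(p(0)), a)   [R2 at 1.1.1]
2. g(s(p(0)), a)  →  a   [R2 at ε]

a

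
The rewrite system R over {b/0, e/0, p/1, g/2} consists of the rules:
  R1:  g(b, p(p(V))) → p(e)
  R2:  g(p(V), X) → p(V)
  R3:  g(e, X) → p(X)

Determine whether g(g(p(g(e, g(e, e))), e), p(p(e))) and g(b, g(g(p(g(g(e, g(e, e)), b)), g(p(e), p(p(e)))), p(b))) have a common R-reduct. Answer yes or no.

Reduce t₁ = g(g(p(g(e, g(e, e))), e), p(p(e))):
1. g(g(p(g(e, g(e, e))), e), p(p(e)))  →  g(p(g(e, g(e, e))), p(p(e)))   [R2 at 1]
2. g(p(g(e, g(e, e))), p(p(e)))  →  p(g(e, g(e, e)))   [R2 at ε]
3. p(g(e, g(e, e)))  →  p(p(g(e, e)))   [R3 at 1]
4. p(p(g(e, e)))  →  p(p(p(e)))   [R3 at 1.1]

Reduce t₂ = g(b, g(g(p(g(g(e, g(e, e)), b)), g(p(e), p(p(e)))), p(b))):
1. g(b, g(g(p(g(g(e, g(e, e)), b)), g(p(e), p(p(e)))), p(b)))  →  g(b, g(p(g(g(e, g(e, e)), b)), p(b)))   [R2 at 2.1]
2. g(b, g(p(g(g(e, g(e, e)), b)), p(b)))  →  g(b, p(g(g(e, g(e, e)), b)))   [R2 at 2]
3. g(b, p(g(g(e, g(e, e)), b)))  →  g(b, p(g(p(g(e, e)), b)))   [R3 at 2.1.1]
4. g(b, p(g(p(g(e, e)), b)))  →  g(b, p(p(g(e, e))))   [R2 at 2.1]
5. g(b, p(p(g(e, e))))  →  p(e)   [R1 at ε]

no — NF(t₁) = p(p(p(e))), NF(t₂) = p(e)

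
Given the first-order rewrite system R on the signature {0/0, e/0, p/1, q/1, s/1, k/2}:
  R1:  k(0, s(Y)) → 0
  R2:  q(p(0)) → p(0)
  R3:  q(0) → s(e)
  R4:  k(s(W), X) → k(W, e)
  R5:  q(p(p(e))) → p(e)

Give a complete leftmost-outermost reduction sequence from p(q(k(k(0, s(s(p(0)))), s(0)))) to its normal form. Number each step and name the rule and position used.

1. p(q(k(k(0, s(s(p(0)))), s(0))))  →  p(q(k(0, s(0))))   [R1 at 1.1.1]
2. p(q(k(0, s(0))))  →  p(q(0))   [R1 at 1.1]
3. p(q(0))  →  p(s(e))   [R3 at 1]

p(s(e))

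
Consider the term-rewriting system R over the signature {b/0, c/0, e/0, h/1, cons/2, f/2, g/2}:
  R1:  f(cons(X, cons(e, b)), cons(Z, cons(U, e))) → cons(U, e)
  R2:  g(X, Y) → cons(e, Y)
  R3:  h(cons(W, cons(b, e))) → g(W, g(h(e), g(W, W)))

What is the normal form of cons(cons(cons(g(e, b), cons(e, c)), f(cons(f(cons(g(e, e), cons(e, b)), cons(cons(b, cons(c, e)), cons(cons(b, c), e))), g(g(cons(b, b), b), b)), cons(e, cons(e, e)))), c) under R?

cons(cons(cons(cons(e, b), cons(e, c)), cons(e, e)), c)

1. cons(cons(cons(g(e, b), cons(e, c)), f(cons(f(cons(g(e, e), cons(e, b)), cons(cons(b, cons(c, e)), cons(cons(b, c), e))), g(g(cons(b, b), b), b)), cons(e, cons(e, e)))), c)  →  cons(cons(cons(cons(e, b), cons(e, c)), f(cons(f(cons(g(e, e), cons(e, b)), cons(cons(b, cons(c, e)), cons(cons(b, c), e))), g(g(cons(b, b), b), b)), cons(e, cons(e, e)))), c)   [R2 at 1.1.1]
2. cons(cons(cons(cons(e, b), cons(e, c)), f(cons(f(cons(g(e, e), cons(e, b)), cons(cons(b, cons(c, e)), cons(cons(b, c), e))), g(g(cons(b, b), b), b)), cons(e, cons(e, e)))), c)  →  cons(cons(cons(cons(e, b), cons(e, c)), f(cons(cons(cons(b, c), e), g(g(cons(b, b), b), b)), cons(e, cons(e, e)))), c)   [R1 at 1.2.1.1]
3. cons(cons(cons(cons(e, b), cons(e, c)), f(cons(cons(cons(b, c), e), g(g(cons(b, b), b), b)), cons(e, cons(e, e)))), c)  →  cons(cons(cons(cons(e, b), cons(e, c)), f(cons(cons(cons(b, c), e), cons(e, b)), cons(e, cons(e, e)))), c)   [R2 at 1.2.1.2]
4. cons(cons(cons(cons(e, b), cons(e, c)), f(cons(cons(cons(b, c), e), cons(e, b)), cons(e, cons(e, e)))), c)  →  cons(cons(cons(cons(e, b), cons(e, c)), cons(e, e)), c)   [R1 at 1.2]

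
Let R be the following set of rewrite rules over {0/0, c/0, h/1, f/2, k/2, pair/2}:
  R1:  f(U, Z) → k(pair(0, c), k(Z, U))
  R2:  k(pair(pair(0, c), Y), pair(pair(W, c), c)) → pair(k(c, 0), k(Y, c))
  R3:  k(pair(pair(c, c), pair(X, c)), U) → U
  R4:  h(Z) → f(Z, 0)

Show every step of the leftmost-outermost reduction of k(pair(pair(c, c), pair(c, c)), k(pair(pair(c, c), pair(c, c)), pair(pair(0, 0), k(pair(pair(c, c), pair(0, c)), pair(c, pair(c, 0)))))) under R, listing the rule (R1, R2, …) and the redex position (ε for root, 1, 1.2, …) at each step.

1. k(pair(pair(c, c), pair(c, c)), k(pair(pair(c, c), pair(c, c)), pair(pair(0, 0), k(pair(pair(c, c), pair(0, c)), pair(c, pair(c, 0))))))  →  k(pair(pair(c, c), pair(c, c)), pair(pair(0, 0), k(pair(pair(c, c), pair(0, c)), pair(c, pair(c, 0)))))   [R3 at ε]
2. k(pair(pair(c, c), pair(c, c)), pair(pair(0, 0), k(pair(pair(c, c), pair(0, c)), pair(c, pair(c, 0)))))  →  pair(pair(0, 0), k(pair(pair(c, c), pair(0, c)), pair(c, pair(c, 0))))   [R3 at ε]
3. pair(pair(0, 0), k(pair(pair(c, c), pair(0, c)), pair(c, pair(c, 0))))  →  pair(pair(0, 0), pair(c, pair(c, 0)))   [R3 at 2]

pair(pair(0, 0), pair(c, pair(c, 0)))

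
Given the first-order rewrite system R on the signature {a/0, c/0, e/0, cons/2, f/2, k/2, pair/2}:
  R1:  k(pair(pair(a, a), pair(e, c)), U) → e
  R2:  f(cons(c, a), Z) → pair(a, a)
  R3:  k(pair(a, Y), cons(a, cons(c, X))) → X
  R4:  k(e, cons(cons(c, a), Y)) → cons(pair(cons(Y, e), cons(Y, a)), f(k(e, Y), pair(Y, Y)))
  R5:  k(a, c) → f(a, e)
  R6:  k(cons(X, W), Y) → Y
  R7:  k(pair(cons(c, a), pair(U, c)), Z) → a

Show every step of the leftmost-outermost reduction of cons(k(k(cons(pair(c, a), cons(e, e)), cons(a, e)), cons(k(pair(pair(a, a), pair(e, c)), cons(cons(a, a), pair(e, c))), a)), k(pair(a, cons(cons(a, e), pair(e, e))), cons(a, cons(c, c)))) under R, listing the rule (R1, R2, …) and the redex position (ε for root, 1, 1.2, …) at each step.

cons(cons(e, a), c)

1. cons(k(k(cons(pair(c, a), cons(e, e)), cons(a, e)), cons(k(pair(pair(a, a), pair(e, c)), cons(cons(a, a), pair(e, c))), a)), k(pair(a, cons(cons(a, e), pair(e, e))), cons(a, cons(c, c))))  →  cons(k(cons(a, e), cons(k(pair(pair(a, a), pair(e, c)), cons(cons(a, a), pair(e, c))), a)), k(pair(a, cons(cons(a, e), pair(e, e))), cons(a, cons(c, c))))   [R6 at 1.1]
2. cons(k(cons(a, e), cons(k(pair(pair(a, a), pair(e, c)), cons(cons(a, a), pair(e, c))), a)), k(pair(a, cons(cons(a, e), pair(e, e))), cons(a, cons(c, c))))  →  cons(cons(k(pair(pair(a, a), pair(e, c)), cons(cons(a, a), pair(e, c))), a), k(pair(a, cons(cons(a, e), pair(e, e))), cons(a, cons(c, c))))   [R6 at 1]
3. cons(cons(k(pair(pair(a, a), pair(e, c)), cons(cons(a, a), pair(e, c))), a), k(pair(a, cons(cons(a, e), pair(e, e))), cons(a, cons(c, c))))  →  cons(cons(e, a), k(pair(a, cons(cons(a, e), pair(e, e))), cons(a, cons(c, c))))   [R1 at 1.1]
4. cons(cons(e, a), k(pair(a, cons(cons(a, e), pair(e, e))), cons(a, cons(c, c))))  →  cons(cons(e, a), c)   [R3 at 2]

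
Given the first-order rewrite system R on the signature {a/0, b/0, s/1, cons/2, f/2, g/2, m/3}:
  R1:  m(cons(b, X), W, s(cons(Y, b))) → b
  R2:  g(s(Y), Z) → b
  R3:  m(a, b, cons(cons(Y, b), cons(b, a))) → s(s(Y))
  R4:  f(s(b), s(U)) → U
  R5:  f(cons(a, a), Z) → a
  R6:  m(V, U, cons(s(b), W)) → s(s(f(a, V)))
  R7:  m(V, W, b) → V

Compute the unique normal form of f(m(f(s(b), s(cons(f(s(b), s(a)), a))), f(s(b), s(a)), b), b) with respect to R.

a

1. f(m(f(s(b), s(cons(f(s(b), s(a)), a))), f(s(b), s(a)), b), b)  →  f(f(s(b), s(cons(f(s(b), s(a)), a))), b)   [R7 at 1]
2. f(f(s(b), s(cons(f(s(b), s(a)), a))), b)  →  f(cons(f(s(b), s(a)), a), b)   [R4 at 1]
3. f(cons(f(s(b), s(a)), a), b)  →  f(cons(a, a), b)   [R4 at 1.1]
4. f(cons(a, a), b)  →  a   [R5 at ε]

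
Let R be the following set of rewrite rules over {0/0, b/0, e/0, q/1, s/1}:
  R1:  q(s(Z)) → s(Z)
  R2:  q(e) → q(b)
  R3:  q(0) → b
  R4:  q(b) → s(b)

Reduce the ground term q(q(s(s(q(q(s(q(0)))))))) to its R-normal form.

1. q(q(s(s(q(q(s(q(0))))))))  →  q(s(s(q(q(s(q(0)))))))   [R1 at 1]
2. q(s(s(q(q(s(q(0)))))))  →  s(s(q(q(s(q(0))))))   [R1 at ε]
3. s(s(q(q(s(q(0))))))  →  s(s(q(s(q(0)))))   [R1 at 1.1.1]
4. s(s(q(s(q(0)))))  →  s(s(s(q(0))))   [R1 at 1.1]
5. s(s(s(q(0))))  →  s(s(s(b)))   [R3 at 1.1.1]

s(s(s(b)))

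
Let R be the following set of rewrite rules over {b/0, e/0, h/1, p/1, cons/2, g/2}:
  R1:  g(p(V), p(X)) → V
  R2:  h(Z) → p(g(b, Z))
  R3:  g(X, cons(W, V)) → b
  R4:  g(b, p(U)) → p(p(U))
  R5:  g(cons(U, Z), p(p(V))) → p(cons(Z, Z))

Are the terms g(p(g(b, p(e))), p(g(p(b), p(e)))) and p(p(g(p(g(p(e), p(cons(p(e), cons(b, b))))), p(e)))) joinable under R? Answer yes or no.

yes — NF(t₁) = p(p(e)), NF(t₂) = p(p(e))

Reduce t₁ = g(p(g(b, p(e))), p(g(p(b), p(e)))):
1. g(p(g(b, p(e))), p(g(p(b), p(e))))  →  g(b, p(e))   [R1 at ε]
2. g(b, p(e))  →  p(p(e))   [R4 at ε]

Reduce t₂ = p(p(g(p(g(p(e), p(cons(p(e), cons(b, b))))), p(e)))):
1. p(p(g(p(g(p(e), p(cons(p(e), cons(b, b))))), p(e))))  →  p(p(g(p(e), p(cons(p(e), cons(b, b))))))   [R1 at 1.1]
2. p(p(g(p(e), p(cons(p(e), cons(b, b))))))  →  p(p(e))   [R1 at 1.1]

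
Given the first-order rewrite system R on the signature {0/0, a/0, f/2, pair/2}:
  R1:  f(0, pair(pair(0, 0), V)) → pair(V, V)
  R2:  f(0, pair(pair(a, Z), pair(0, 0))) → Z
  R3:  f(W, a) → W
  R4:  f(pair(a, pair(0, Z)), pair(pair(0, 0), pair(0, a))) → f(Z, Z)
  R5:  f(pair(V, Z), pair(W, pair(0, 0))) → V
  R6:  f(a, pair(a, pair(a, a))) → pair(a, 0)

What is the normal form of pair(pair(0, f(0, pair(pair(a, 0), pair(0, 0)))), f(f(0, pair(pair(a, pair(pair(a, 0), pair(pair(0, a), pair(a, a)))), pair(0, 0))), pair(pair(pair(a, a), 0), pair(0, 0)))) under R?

pair(pair(0, 0), pair(a, 0))

1. pair(pair(0, f(0, pair(pair(a, 0), pair(0, 0)))), f(f(0, pair(pair(a, pair(pair(a, 0), pair(pair(0, a), pair(a, a)))), pair(0, 0))), pair(pair(pair(a, a), 0), pair(0, 0))))  →  pair(pair(0, 0), f(f(0, pair(pair(a, pair(pair(a, 0), pair(pair(0, a), pair(a, a)))), pair(0, 0))), pair(pair(pair(a, a), 0), pair(0, 0))))   [R2 at 1.2]
2. pair(pair(0, 0), f(f(0, pair(pair(a, pair(pair(a, 0), pair(pair(0, a), pair(a, a)))), pair(0, 0))), pair(pair(pair(a, a), 0), pair(0, 0))))  →  pair(pair(0, 0), f(pair(pair(a, 0), pair(pair(0, a), pair(a, a))), pair(pair(pair(a, a), 0), pair(0, 0))))   [R2 at 2.1]
3. pair(pair(0, 0), f(pair(pair(a, 0), pair(pair(0, a), pair(a, a))), pair(pair(pair(a, a), 0), pair(0, 0))))  →  pair(pair(0, 0), pair(a, 0))   [R5 at 2]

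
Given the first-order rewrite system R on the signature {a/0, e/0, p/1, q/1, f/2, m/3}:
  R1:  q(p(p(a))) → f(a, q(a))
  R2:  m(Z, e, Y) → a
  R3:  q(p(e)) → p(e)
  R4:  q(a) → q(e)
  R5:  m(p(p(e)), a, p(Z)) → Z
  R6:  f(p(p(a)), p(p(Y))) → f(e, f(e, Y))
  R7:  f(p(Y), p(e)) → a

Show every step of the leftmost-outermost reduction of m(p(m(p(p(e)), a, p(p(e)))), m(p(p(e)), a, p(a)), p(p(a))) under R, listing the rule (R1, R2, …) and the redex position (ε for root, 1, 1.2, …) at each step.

p(a)

1. m(p(m(p(p(e)), a, p(p(e)))), m(p(p(e)), a, p(a)), p(p(a)))  →  m(p(p(e)), m(p(p(e)), a, p(a)), p(p(a)))   [R5 at 1.1]
2. m(p(p(e)), m(p(p(e)), a, p(a)), p(p(a)))  →  m(p(p(e)), a, p(p(a)))   [R5 at 2]
3. m(p(p(e)), a, p(p(a)))  →  p(a)   [R5 at ε]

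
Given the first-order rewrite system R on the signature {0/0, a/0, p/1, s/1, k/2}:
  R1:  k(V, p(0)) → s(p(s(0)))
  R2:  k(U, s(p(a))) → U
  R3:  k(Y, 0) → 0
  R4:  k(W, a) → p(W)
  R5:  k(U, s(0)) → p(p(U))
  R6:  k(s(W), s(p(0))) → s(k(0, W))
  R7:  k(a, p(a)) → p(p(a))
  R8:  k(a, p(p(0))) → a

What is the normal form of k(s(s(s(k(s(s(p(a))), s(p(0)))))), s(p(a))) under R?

1. k(s(s(s(k(s(s(p(a))), s(p(0)))))), s(p(a)))  →  s(s(s(k(s(s(p(a))), s(p(0))))))   [R2 at ε]
2. s(s(s(k(s(s(p(a))), s(p(0))))))  →  s(s(s(s(k(0, s(p(a)))))))   [R6 at 1.1.1]
3. s(s(s(s(k(0, s(p(a)))))))  →  s(s(s(s(0))))   [R2 at 1.1.1.1]

s(s(s(s(0))))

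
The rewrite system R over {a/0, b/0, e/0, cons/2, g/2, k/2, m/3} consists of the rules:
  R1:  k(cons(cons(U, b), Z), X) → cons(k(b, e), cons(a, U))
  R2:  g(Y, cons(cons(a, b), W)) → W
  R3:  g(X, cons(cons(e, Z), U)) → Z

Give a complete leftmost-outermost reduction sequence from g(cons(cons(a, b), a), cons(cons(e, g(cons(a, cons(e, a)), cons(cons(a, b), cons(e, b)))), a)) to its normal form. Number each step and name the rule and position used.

cons(e, b)

1. g(cons(cons(a, b), a), cons(cons(e, g(cons(a, cons(e, a)), cons(cons(a, b), cons(e, b)))), a))  →  g(cons(a, cons(e, a)), cons(cons(a, b), cons(e, b)))   [R3 at ε]
2. g(cons(a, cons(e, a)), cons(cons(a, b), cons(e, b)))  →  cons(e, b)   [R2 at ε]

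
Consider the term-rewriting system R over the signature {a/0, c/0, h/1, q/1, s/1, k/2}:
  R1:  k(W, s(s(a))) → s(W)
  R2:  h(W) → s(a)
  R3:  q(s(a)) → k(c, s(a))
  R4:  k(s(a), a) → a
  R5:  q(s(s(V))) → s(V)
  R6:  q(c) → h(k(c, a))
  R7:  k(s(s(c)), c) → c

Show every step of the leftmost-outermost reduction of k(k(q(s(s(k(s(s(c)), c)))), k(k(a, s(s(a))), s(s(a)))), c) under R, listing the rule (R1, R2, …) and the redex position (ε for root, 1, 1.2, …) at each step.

1. k(k(q(s(s(k(s(s(c)), c)))), k(k(a, s(s(a))), s(s(a)))), c)  →  k(k(s(k(s(s(c)), c)), k(k(a, s(s(a))), s(s(a)))), c)   [R5 at 1.1]
2. k(k(s(k(s(s(c)), c)), k(k(a, s(s(a))), s(s(a)))), c)  →  k(k(s(c), k(k(a, s(s(a))), s(s(a)))), c)   [R7 at 1.1.1]
3. k(k(s(c), k(k(a, s(s(a))), s(s(a)))), c)  →  k(k(s(c), s(k(a, s(s(a))))), c)   [R1 at 1.2]
4. k(k(s(c), s(k(a, s(s(a))))), c)  →  k(k(s(c), s(s(a))), c)   [R1 at 1.2.1]
5. k(k(s(c), s(s(a))), c)  →  k(s(s(c)), c)   [R1 at 1]
6. k(s(s(c)), c)  →  c   [R7 at ε]

c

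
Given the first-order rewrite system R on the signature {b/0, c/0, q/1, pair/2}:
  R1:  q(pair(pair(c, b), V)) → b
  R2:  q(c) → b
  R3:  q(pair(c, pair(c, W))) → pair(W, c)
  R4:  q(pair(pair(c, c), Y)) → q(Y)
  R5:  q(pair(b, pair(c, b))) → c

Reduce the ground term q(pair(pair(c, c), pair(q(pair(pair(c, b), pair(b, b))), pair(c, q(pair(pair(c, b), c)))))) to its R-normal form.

1. q(pair(pair(c, c), pair(q(pair(pair(c, b), pair(b, b))), pair(c, q(pair(pair(c, b), c))))))  →  q(pair(q(pair(pair(c, b), pair(b, b))), pair(c, q(pair(pair(c, b), c)))))   [R4 at ε]
2. q(pair(q(pair(pair(c, b), pair(b, b))), pair(c, q(pair(pair(c, b), c)))))  →  q(pair(b, pair(c, q(pair(pair(c, b), c)))))   [R1 at 1.1]
3. q(pair(b, pair(c, q(pair(pair(c, b), c)))))  →  q(pair(b, pair(c, b)))   [R1 at 1.2.2]
4. q(pair(b, pair(c, b)))  →  c   [R5 at ε]

c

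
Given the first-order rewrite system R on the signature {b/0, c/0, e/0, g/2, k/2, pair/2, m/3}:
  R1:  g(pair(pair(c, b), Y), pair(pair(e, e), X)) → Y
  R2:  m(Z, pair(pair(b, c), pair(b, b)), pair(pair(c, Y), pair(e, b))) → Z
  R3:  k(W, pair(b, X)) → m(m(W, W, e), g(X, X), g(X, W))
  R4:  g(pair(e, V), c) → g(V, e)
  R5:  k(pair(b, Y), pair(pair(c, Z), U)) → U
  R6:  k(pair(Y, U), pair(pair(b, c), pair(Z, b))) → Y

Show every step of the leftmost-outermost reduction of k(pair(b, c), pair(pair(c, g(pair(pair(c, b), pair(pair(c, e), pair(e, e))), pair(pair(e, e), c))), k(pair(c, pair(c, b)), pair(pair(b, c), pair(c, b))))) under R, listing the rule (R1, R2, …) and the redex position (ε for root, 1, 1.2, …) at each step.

c

1. k(pair(b, c), pair(pair(c, g(pair(pair(c, b), pair(pair(c, e), pair(e, e))), pair(pair(e, e), c))), k(pair(c, pair(c, b)), pair(pair(b, c), pair(c, b)))))  →  k(pair(c, pair(c, b)), pair(pair(b, c), pair(c, b)))   [R5 at ε]
2. k(pair(c, pair(c, b)), pair(pair(b, c), pair(c, b)))  →  c   [R6 at ε]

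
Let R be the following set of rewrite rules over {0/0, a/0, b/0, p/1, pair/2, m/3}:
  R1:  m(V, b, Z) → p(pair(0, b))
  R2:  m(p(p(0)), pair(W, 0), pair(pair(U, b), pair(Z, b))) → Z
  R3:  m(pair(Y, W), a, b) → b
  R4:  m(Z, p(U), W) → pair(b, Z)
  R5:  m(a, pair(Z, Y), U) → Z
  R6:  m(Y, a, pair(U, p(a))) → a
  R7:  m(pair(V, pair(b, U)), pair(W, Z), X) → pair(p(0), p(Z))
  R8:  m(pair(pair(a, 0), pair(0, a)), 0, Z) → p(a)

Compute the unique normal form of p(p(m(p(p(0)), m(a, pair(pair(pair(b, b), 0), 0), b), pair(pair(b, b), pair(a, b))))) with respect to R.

1. p(p(m(p(p(0)), m(a, pair(pair(pair(b, b), 0), 0), b), pair(pair(b, b), pair(a, b)))))  →  p(p(m(p(p(0)), pair(pair(b, b), 0), pair(pair(b, b), pair(a, b)))))   [R5 at 1.1.2]
2. p(p(m(p(p(0)), pair(pair(b, b), 0), pair(pair(b, b), pair(a, b)))))  →  p(p(a))   [R2 at 1.1]

p(p(a))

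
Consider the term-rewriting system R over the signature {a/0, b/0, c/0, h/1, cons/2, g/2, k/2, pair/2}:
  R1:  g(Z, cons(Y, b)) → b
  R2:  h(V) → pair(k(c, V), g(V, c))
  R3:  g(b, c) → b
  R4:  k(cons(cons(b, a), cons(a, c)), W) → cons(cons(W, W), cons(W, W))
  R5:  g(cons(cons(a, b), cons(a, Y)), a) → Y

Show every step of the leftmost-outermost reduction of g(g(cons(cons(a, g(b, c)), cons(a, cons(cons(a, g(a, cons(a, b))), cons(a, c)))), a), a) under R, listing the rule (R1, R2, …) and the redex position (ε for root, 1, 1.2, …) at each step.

c

1. g(g(cons(cons(a, g(b, c)), cons(a, cons(cons(a, g(a, cons(a, b))), cons(a, c)))), a), a)  →  g(g(cons(cons(a, b), cons(a, cons(cons(a, g(a, cons(a, b))), cons(a, c)))), a), a)   [R3 at 1.1.1.2]
2. g(g(cons(cons(a, b), cons(a, cons(cons(a, g(a, cons(a, b))), cons(a, c)))), a), a)  →  g(cons(cons(a, g(a, cons(a, b))), cons(a, c)), a)   [R5 at 1]
3. g(cons(cons(a, g(a, cons(a, b))), cons(a, c)), a)  →  g(cons(cons(a, b), cons(a, c)), a)   [R1 at 1.1.2]
4. g(cons(cons(a, b), cons(a, c)), a)  →  c   [R5 at ε]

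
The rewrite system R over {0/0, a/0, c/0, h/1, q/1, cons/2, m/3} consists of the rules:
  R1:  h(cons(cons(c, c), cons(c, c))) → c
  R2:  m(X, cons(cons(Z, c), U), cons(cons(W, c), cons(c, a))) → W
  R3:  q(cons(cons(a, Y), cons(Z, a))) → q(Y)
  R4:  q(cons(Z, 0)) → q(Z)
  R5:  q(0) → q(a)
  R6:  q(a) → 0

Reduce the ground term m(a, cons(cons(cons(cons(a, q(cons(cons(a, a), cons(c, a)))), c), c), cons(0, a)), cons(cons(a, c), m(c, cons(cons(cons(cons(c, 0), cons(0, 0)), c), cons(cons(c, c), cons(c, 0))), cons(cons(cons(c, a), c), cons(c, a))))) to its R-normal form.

a

1. m(a, cons(cons(cons(cons(a, q(cons(cons(a, a), cons(c, a)))), c), c), cons(0, a)), cons(cons(a, c), m(c, cons(cons(cons(cons(c, 0), cons(0, 0)), c), cons(cons(c, c), cons(c, 0))), cons(cons(cons(c, a), c), cons(c, a)))))  →  m(a, cons(cons(cons(cons(a, q(a)), c), c), cons(0, a)), cons(cons(a, c), m(c, cons(cons(cons(cons(c, 0), cons(0, 0)), c), cons(cons(c, c), cons(c, 0))), cons(cons(cons(c, a), c), cons(c, a)))))   [R3 at 2.1.1.1.2]
2. m(a, cons(cons(cons(cons(a, q(a)), c), c), cons(0, a)), cons(cons(a, c), m(c, cons(cons(cons(cons(c, 0), cons(0, 0)), c), cons(cons(c, c), cons(c, 0))), cons(cons(cons(c, a), c), cons(c, a)))))  →  m(a, cons(cons(cons(cons(a, 0), c), c), cons(0, a)), cons(cons(a, c), m(c, cons(cons(cons(cons(c, 0), cons(0, 0)), c), cons(cons(c, c), cons(c, 0))), cons(cons(cons(c, a), c), cons(c, a)))))   [R6 at 2.1.1.1.2]
3. m(a, cons(cons(cons(cons(a, 0), c), c), cons(0, a)), cons(cons(a, c), m(c, cons(cons(cons(cons(c, 0), cons(0, 0)), c), cons(cons(c, c), cons(c, 0))), cons(cons(cons(c, a), c), cons(c, a)))))  →  m(a, cons(cons(cons(cons(a, 0), c), c), cons(0, a)), cons(cons(a, c), cons(c, a)))   [R2 at 3.2]
4. m(a, cons(cons(cons(cons(a, 0), c), c), cons(0, a)), cons(cons(a, c), cons(c, a)))  →  a   [R2 at ε]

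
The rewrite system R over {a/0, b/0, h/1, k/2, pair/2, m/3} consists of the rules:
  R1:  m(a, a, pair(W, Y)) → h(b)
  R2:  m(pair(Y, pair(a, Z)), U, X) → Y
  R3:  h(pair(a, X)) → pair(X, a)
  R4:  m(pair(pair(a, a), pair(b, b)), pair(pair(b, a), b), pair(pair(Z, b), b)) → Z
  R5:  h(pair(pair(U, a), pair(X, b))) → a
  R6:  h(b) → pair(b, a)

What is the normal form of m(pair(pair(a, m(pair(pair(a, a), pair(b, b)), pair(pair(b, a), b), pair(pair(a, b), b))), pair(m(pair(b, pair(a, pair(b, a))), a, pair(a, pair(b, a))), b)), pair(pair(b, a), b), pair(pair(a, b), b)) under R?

a

1. m(pair(pair(a, m(pair(pair(a, a), pair(b, b)), pair(pair(b, a), b), pair(pair(a, b), b))), pair(m(pair(b, pair(a, pair(b, a))), a, pair(a, pair(b, a))), b)), pair(pair(b, a), b), pair(pair(a, b), b))  →  m(pair(pair(a, a), pair(m(pair(b, pair(a, pair(b, a))), a, pair(a, pair(b, a))), b)), pair(pair(b, a), b), pair(pair(a, b), b))   [R4 at 1.1.2]
2. m(pair(pair(a, a), pair(m(pair(b, pair(a, pair(b, a))), a, pair(a, pair(b, a))), b)), pair(pair(b, a), b), pair(pair(a, b), b))  →  m(pair(pair(a, a), pair(b, b)), pair(pair(b, a), b), pair(pair(a, b), b))   [R2 at 1.2.1]
3. m(pair(pair(a, a), pair(b, b)), pair(pair(b, a), b), pair(pair(a, b), b))  →  a   [R4 at ε]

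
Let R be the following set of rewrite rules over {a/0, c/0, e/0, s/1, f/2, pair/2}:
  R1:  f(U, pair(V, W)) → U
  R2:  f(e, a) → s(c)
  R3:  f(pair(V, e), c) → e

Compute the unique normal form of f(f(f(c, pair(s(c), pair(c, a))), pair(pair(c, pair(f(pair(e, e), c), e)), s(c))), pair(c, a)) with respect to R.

c

1. f(f(f(c, pair(s(c), pair(c, a))), pair(pair(c, pair(f(pair(e, e), c), e)), s(c))), pair(c, a))  →  f(f(c, pair(s(c), pair(c, a))), pair(pair(c, pair(f(pair(e, e), c), e)), s(c)))   [R1 at ε]
2. f(f(c, pair(s(c), pair(c, a))), pair(pair(c, pair(f(pair(e, e), c), e)), s(c)))  →  f(c, pair(s(c), pair(c, a)))   [R1 at ε]
3. f(c, pair(s(c), pair(c, a)))  →  c   [R1 at ε]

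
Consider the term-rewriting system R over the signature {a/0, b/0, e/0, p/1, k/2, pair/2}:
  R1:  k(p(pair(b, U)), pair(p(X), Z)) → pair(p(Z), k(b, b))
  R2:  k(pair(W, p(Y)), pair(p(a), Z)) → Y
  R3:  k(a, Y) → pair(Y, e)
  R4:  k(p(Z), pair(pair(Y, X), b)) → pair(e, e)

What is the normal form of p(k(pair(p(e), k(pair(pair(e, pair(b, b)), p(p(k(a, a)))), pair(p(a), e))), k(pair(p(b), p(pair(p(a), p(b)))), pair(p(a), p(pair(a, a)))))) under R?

p(pair(a, e))

1. p(k(pair(p(e), k(pair(pair(e, pair(b, b)), p(p(k(a, a)))), pair(p(a), e))), k(pair(p(b), p(pair(p(a), p(b)))), pair(p(a), p(pair(a, a))))))  →  p(k(pair(p(e), p(k(a, a))), k(pair(p(b), p(pair(p(a), p(b)))), pair(p(a), p(pair(a, a))))))   [R2 at 1.1.2]
2. p(k(pair(p(e), p(k(a, a))), k(pair(p(b), p(pair(p(a), p(b)))), pair(p(a), p(pair(a, a))))))  →  p(k(pair(p(e), p(pair(a, e))), k(pair(p(b), p(pair(p(a), p(b)))), pair(p(a), p(pair(a, a))))))   [R3 at 1.1.2.1]
3. p(k(pair(p(e), p(pair(a, e))), k(pair(p(b), p(pair(p(a), p(b)))), pair(p(a), p(pair(a, a))))))  →  p(k(pair(p(e), p(pair(a, e))), pair(p(a), p(b))))   [R2 at 1.2]
4. p(k(pair(p(e), p(pair(a, e))), pair(p(a), p(b))))  →  p(pair(a, e))   [R2 at 1]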